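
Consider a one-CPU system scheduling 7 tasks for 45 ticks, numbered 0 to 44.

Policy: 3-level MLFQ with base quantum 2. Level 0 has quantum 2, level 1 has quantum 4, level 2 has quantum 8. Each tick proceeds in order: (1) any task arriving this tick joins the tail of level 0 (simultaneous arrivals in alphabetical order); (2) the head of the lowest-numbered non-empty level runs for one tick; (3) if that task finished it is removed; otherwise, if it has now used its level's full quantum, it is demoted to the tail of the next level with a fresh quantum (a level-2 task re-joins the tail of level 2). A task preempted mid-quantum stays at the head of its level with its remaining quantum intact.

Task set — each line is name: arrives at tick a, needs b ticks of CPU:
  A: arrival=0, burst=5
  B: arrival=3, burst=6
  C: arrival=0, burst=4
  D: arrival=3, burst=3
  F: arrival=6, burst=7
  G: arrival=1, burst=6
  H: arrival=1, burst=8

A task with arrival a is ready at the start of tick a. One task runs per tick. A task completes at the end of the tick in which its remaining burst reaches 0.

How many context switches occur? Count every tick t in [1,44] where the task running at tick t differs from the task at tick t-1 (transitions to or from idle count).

context switches = 16

t=0: L0/L1/L2 = AC/-/- → run A
t=1: L0/L1/L2 = ACGH/-/- → run A
t=2: L0/L1/L2 = CGH/A/- → run C
t=3: L0/L1/L2 = CGHBD/A/- → run C
t=4: L0/L1/L2 = GHBD/AC/- → run G
t=5: L0/L1/L2 = GHBD/AC/- → run G
t=6: L0/L1/L2 = HBDF/ACG/- → run H
t=7: L0/L1/L2 = HBDF/ACG/- → run H
t=8: L0/L1/L2 = BDF/ACGH/- → run B
t=9: L0/L1/L2 = BDF/ACGH/- → run B
t=10: L0/L1/L2 = DF/ACGHB/- → run D
t=11: L0/L1/L2 = DF/ACGHB/- → run D
t=12: L0/L1/L2 = F/ACGHBD/- → run F
t=13: L0/L1/L2 = F/ACGHBD/- → run F
t=14: L0/L1/L2 = -/ACGHBDF/- → run A
t=15: L0/L1/L2 = -/ACGHBDF/- → run A
t=16: L0/L1/L2 = -/ACGHBDF/- → run A
t=17: L0/L1/L2 = -/CGHBDF/- → run C
t=18: L0/L1/L2 = -/CGHBDF/- → run C
t=19: L0/L1/L2 = -/GHBDF/- → run G
t=20: L0/L1/L2 = -/GHBDF/- → run G
t=21: L0/L1/L2 = -/GHBDF/- → run G
t=22: L0/L1/L2 = -/GHBDF/- → run G
t=23: L0/L1/L2 = -/HBDF/- → run H
t=24: L0/L1/L2 = -/HBDF/- → run H
t=25: L0/L1/L2 = -/HBDF/- → run H
t=26: L0/L1/L2 = -/HBDF/- → run H
t=27: L0/L1/L2 = -/BDF/H → run B
t=28: L0/L1/L2 = -/BDF/H → run B
t=29: L0/L1/L2 = -/BDF/H → run B
t=30: L0/L1/L2 = -/BDF/H → run B
t=31: L0/L1/L2 = -/DF/H → run D
t=32: L0/L1/L2 = -/F/H → run F
t=33: L0/L1/L2 = -/F/H → run F
t=34: L0/L1/L2 = -/F/H → run F
t=35: L0/L1/L2 = -/F/H → run F
t=36: L0/L1/L2 = -/-/HF → run H
t=37: L0/L1/L2 = -/-/HF → run H
t=38: L0/L1/L2 = -/-/F → run F
t=39: (idle)
t=40: (idle)
t=41: (idle)
t=42: (idle)
t=43: (idle)
t=44: (idle)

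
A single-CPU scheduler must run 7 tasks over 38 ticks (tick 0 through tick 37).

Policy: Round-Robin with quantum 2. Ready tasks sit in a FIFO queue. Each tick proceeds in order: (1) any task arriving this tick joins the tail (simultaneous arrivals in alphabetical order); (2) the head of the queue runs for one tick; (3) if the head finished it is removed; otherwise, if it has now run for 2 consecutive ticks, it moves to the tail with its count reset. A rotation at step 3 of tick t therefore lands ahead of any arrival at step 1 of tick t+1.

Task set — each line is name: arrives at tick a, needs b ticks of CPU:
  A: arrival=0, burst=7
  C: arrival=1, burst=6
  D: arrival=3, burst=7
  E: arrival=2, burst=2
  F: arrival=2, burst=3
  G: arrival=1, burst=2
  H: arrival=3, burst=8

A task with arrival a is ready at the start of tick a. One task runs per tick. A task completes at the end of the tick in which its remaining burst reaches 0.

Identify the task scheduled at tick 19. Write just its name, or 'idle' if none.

running at tick 19 = A

t=0: queue=[A] q_used=0 → run A
t=1: queue=[A,C,G] q_used=1 → run A
t=2: queue=[C,G,A,E,F] q_used=0 → run C
t=3: queue=[C,G,A,E,F,D,H] q_used=1 → run C
t=4: queue=[G,A,E,F,D,H,C] q_used=0 → run G
t=5: queue=[G,A,E,F,D,H,C] q_used=1 → run G
t=6: queue=[A,E,F,D,H,C] q_used=0 → run A
t=7: queue=[A,E,F,D,H,C] q_used=1 → run A
t=8: queue=[E,F,D,H,C,A] q_used=0 → run E
t=9: queue=[E,F,D,H,C,A] q_used=1 → run E
t=10: queue=[F,D,H,C,A] q_used=0 → run F
t=11: queue=[F,D,H,C,A] q_used=1 → run F
t=12: queue=[D,H,C,A,F] q_used=0 → run D
t=13: queue=[D,H,C,A,F] q_used=1 → run D
t=14: queue=[H,C,A,F,D] q_used=0 → run H
t=15: queue=[H,C,A,F,D] q_used=1 → run H
t=16: queue=[C,A,F,D,H] q_used=0 → run C
t=17: queue=[C,A,F,D,H] q_used=1 → run C
t=18: queue=[A,F,D,H,C] q_used=0 → run A
t=19: queue=[A,F,D,H,C] q_used=1 → run A
t=20: queue=[F,D,H,C,A] q_used=0 → run F
t=21: queue=[D,H,C,A] q_used=0 → run D
t=22: queue=[D,H,C,A] q_used=1 → run D
t=23: queue=[H,C,A,D] q_used=0 → run H
t=24: queue=[H,C,A,D] q_used=1 → run H
t=25: queue=[C,A,D,H] q_used=0 → run C
t=26: queue=[C,A,D,H] q_used=1 → run C
t=27: queue=[A,D,H] q_used=0 → run A
t=28: queue=[D,H] q_used=0 → run D
t=29: queue=[D,H] q_used=1 → run D
t=30: queue=[H,D] q_used=0 → run H
t=31: queue=[H,D] q_used=1 → run H
t=32: queue=[D,H] q_used=0 → run D
t=33: queue=[H] q_used=0 → run H
t=34: queue=[H] q_used=1 → run H
t=35: (idle)
t=36: (idle)
t=37: (idle)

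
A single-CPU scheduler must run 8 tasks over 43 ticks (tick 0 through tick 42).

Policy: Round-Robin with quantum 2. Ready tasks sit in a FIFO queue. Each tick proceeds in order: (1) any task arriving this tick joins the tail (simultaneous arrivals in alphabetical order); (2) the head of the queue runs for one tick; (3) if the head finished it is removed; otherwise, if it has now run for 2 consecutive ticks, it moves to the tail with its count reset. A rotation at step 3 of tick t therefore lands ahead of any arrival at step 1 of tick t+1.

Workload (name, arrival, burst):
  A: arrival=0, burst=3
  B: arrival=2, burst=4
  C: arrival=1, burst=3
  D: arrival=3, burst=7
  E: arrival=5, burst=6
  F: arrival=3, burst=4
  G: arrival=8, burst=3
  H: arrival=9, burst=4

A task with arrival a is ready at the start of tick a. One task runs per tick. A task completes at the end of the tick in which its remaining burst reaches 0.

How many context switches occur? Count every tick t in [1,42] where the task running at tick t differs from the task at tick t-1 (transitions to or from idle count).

t=0: queue=[A] q_used=0 → run A
t=1: queue=[A,C] q_used=1 → run A
t=2: queue=[C,A,B] q_used=0 → run C
t=3: queue=[C,A,B,D,F] q_used=1 → run C
t=4: queue=[A,B,D,F,C] q_used=0 → run A
t=5: queue=[B,D,F,C,E] q_used=0 → run B
t=6: queue=[B,D,F,C,E] q_used=1 → run B
t=7: queue=[D,F,C,E,B] q_used=0 → run D
t=8: queue=[D,F,C,E,B,G] q_used=1 → run D
t=9: queue=[F,C,E,B,G,D,H] q_used=0 → run F
t=10: queue=[F,C,E,B,G,D,H] q_used=1 → run F
t=11: queue=[C,E,B,G,D,H,F] q_used=0 → run C
t=12: queue=[E,B,G,D,H,F] q_used=0 → run E
t=13: queue=[E,B,G,D,H,F] q_used=1 → run E
t=14: queue=[B,G,D,H,F,E] q_used=0 → run B
t=15: queue=[B,G,D,H,F,E] q_used=1 → run B
t=16: queue=[G,D,H,F,E] q_used=0 → run G
t=17: queue=[G,D,H,F,E] q_used=1 → run G
t=18: queue=[D,H,F,E,G] q_used=0 → run D
t=19: queue=[D,H,F,E,G] q_used=1 → run D
t=20: queue=[H,F,E,G,D] q_used=0 → run H
t=21: queue=[H,F,E,G,D] q_used=1 → run H
t=22: queue=[F,E,G,D,H] q_used=0 → run F
t=23: queue=[F,E,G,D,H] q_used=1 → run F
t=24: queue=[E,G,D,H] q_used=0 → run E
t=25: queue=[E,G,D,H] q_used=1 → run E
t=26: queue=[G,D,H,E] q_used=0 → run G
t=27: queue=[D,H,E] q_used=0 → run D
t=28: queue=[D,H,E] q_used=1 → run D
t=29: queue=[H,E,D] q_used=0 → run H
t=30: queue=[H,E,D] q_used=1 → run H
t=31: queue=[E,D] q_used=0 → run E
t=32: queue=[E,D] q_used=1 → run E
t=33: queue=[D] q_used=0 → run D
t=34: (idle)
t=35: (idle)
t=36: (idle)
t=37: (idle)
t=38: (idle)
t=39: (idle)
t=40: (idle)
t=41: (idle)
t=42: (idle)

context switches = 19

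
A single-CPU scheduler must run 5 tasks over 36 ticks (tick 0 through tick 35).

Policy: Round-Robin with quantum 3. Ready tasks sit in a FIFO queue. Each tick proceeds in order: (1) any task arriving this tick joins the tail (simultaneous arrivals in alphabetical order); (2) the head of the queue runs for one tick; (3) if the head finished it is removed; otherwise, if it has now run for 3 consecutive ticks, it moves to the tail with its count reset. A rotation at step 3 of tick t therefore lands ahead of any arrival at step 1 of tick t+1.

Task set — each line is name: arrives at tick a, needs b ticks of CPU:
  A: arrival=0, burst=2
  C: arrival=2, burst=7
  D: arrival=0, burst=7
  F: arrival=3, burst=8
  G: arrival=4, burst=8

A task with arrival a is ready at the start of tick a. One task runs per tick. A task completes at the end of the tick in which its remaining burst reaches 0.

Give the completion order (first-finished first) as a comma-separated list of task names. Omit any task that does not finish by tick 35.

t=0: queue=[A,D] q_used=0 → run A
t=1: queue=[A,D] q_used=1 → run A
t=2: queue=[D,C] q_used=0 → run D
t=3: queue=[D,C,F] q_used=1 → run D
t=4: queue=[D,C,F,G] q_used=2 → run D
t=5: queue=[C,F,G,D] q_used=0 → run C
t=6: queue=[C,F,G,D] q_used=1 → run C
t=7: queue=[C,F,G,D] q_used=2 → run C
t=8: queue=[F,G,D,C] q_used=0 → run F
t=9: queue=[F,G,D,C] q_used=1 → run F
t=10: queue=[F,G,D,C] q_used=2 → run F
t=11: queue=[G,D,C,F] q_used=0 → run G
t=12: queue=[G,D,C,F] q_used=1 → run G
t=13: queue=[G,D,C,F] q_used=2 → run G
t=14: queue=[D,C,F,G] q_used=0 → run D
t=15: queue=[D,C,F,G] q_used=1 → run D
t=16: queue=[D,C,F,G] q_used=2 → run D
t=17: queue=[C,F,G,D] q_used=0 → run C
t=18: queue=[C,F,G,D] q_used=1 → run C
t=19: queue=[C,F,G,D] q_used=2 → run C
t=20: queue=[F,G,D,C] q_used=0 → run F
t=21: queue=[F,G,D,C] q_used=1 → run F
t=22: queue=[F,G,D,C] q_used=2 → run F
t=23: queue=[G,D,C,F] q_used=0 → run G
t=24: queue=[G,D,C,F] q_used=1 → run G
t=25: queue=[G,D,C,F] q_used=2 → run G
t=26: queue=[D,C,F,G] q_used=0 → run D
t=27: queue=[C,F,G] q_used=0 → run C
t=28: queue=[F,G] q_used=0 → run F
t=29: queue=[F,G] q_used=1 → run F
t=30: queue=[G] q_used=0 → run G
t=31: queue=[G] q_used=1 → run G
t=32: (idle)
t=33: (idle)
t=34: (idle)
t=35: (idle)

completion order = A, D, C, F, G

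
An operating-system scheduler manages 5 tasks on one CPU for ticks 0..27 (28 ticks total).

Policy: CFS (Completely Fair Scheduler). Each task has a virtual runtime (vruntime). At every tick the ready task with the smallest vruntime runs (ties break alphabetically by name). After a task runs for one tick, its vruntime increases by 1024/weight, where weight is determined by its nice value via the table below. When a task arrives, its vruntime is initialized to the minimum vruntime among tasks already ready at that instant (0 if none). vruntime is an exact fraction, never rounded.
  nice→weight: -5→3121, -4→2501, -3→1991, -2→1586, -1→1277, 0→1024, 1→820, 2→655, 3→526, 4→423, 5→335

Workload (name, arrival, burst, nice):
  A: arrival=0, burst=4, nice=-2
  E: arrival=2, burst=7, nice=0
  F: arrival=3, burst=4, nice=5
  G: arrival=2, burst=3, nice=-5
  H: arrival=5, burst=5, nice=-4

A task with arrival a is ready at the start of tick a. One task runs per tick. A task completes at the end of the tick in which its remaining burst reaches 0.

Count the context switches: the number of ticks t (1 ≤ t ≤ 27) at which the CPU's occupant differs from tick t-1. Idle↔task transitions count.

context switches = 16

t=0: vr[A=0] → run A
t=1: vr[A=512/793] → run A
t=2: vr[A=1024/793 E=1024/793 G=1024/793] → run A
t=3: vr[A=1536/793 E=1024/793 F=1024/793 G=1024/793] → run E
t=4: vr[A=1536/793 E=1817/793 F=1024/793 G=1024/793] → run F
t=5: vr[A=1536/793 E=1817/793 F=1155072/265655 G=1024/793 H=1024/793] → run G
t=6: vr[A=1536/793 E=1817/793 F=1155072/265655 G=4007936/2474953 H=1024/793] → run H
t=7: vr[A=1536/793 E=1817/793 F=1155072/265655 G=4007936/2474953 H=55296/32513] → run G
t=8: vr[A=1536/793 E=1817/793 F=1155072/265655 G=4819968/2474953 H=55296/32513] → run H
t=9: vr[A=1536/793 E=1817/793 F=1155072/265655 G=4819968/2474953 H=68608/32513] → run A
t=10: vr[E=1817/793 F=1155072/265655 G=4819968/2474953 H=68608/32513] → run G
t=11: vr[E=1817/793 F=1155072/265655 H=68608/32513] → run H
t=12: vr[E=1817/793 F=1155072/265655 H=81920/32513] → run E
t=13: vr[E=2610/793 F=1155072/265655 H=81920/32513] → run H
t=14: vr[E=2610/793 F=1155072/265655 H=95232/32513] → run H
t=15: vr[E=2610/793 F=1155072/265655] → run E
t=16: vr[E=3403/793 F=1155072/265655] → run E
t=17: vr[E=4196/793 F=1155072/265655] → run F
t=18: vr[E=4196/793 F=1967104/265655] → run E
t=19: vr[E=4989/793 F=1967104/265655] → run E
t=20: vr[E=5782/793 F=1967104/265655] → run E
t=21: vr[F=1967104/265655] → run F
t=22: vr[F=2779136/265655] → run F
t=23: (idle)
t=24: (idle)
t=25: (idle)
t=26: (idle)
t=27: (idle)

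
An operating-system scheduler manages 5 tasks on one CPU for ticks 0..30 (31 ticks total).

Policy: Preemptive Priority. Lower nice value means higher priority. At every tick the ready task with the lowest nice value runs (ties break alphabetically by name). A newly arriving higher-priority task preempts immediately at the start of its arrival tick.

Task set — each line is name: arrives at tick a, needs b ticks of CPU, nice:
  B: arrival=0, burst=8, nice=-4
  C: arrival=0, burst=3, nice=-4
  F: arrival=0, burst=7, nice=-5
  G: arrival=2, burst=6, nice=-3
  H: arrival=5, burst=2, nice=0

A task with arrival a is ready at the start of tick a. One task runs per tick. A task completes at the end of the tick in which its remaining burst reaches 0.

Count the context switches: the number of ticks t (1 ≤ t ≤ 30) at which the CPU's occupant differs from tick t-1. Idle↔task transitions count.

context switches = 5

t=0: ready={B,C,F} → run F
t=1: ready={B,C,F} → run F
t=2: ready={B,C,F,G} → run F
t=3: ready={B,C,F,G} → run F
t=4: ready={B,C,F,G} → run F
t=5: ready={B,C,F,G,H} → run F
t=6: ready={B,C,F,G,H} → run F
t=7: ready={B,C,G,H} → run B
t=8: ready={B,C,G,H} → run B
t=9: ready={B,C,G,H} → run B
t=10: ready={B,C,G,H} → run B
t=11: ready={B,C,G,H} → run B
t=12: ready={B,C,G,H} → run B
t=13: ready={B,C,G,H} → run B
t=14: ready={B,C,G,H} → run B
t=15: ready={C,G,H} → run C
t=16: ready={C,G,H} → run C
t=17: ready={C,G,H} → run C
t=18: ready={G,H} → run G
t=19: ready={G,H} → run G
t=20: ready={G,H} → run G
t=21: ready={G,H} → run G
t=22: ready={G,H} → run G
t=23: ready={G,H} → run G
t=24: ready={H} → run H
t=25: ready={H} → run H
t=26: (idle)
t=27: (idle)
t=28: (idle)
t=29: (idle)
t=30: (idle)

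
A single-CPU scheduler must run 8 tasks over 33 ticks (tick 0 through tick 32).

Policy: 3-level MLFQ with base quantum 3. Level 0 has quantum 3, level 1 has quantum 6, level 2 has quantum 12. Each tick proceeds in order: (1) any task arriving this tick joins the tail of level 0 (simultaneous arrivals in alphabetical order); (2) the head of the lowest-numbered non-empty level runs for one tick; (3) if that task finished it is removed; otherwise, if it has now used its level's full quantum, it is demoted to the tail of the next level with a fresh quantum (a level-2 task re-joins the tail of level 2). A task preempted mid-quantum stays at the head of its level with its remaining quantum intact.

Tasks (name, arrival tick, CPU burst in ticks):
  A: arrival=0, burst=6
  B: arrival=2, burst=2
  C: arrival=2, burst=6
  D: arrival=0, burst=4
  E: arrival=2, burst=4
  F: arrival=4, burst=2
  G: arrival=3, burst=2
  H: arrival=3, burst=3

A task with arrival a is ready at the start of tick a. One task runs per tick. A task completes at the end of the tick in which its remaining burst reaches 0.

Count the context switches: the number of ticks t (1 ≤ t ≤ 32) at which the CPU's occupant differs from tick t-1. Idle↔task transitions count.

t=0: L0/L1/L2 = AD/-/- → run A
t=1: L0/L1/L2 = AD/-/- → run A
t=2: L0/L1/L2 = ADBCE/-/- → run A
t=3: L0/L1/L2 = DBCEGH/A/- → run D
t=4: L0/L1/L2 = DBCEGHF/A/- → run D
t=5: L0/L1/L2 = DBCEGHF/A/- → run D
t=6: L0/L1/L2 = BCEGHF/AD/- → run B
t=7: L0/L1/L2 = BCEGHF/AD/- → run B
t=8: L0/L1/L2 = CEGHF/AD/- → run C
t=9: L0/L1/L2 = CEGHF/AD/- → run C
t=10: L0/L1/L2 = CEGHF/AD/- → run C
t=11: L0/L1/L2 = EGHF/ADC/- → run E
t=12: L0/L1/L2 = EGHF/ADC/- → run E
t=13: L0/L1/L2 = EGHF/ADC/- → run E
t=14: L0/L1/L2 = GHF/ADCE/- → run G
t=15: L0/L1/L2 = GHF/ADCE/- → run G
t=16: L0/L1/L2 = HF/ADCE/- → run H
t=17: L0/L1/L2 = HF/ADCE/- → run H
t=18: L0/L1/L2 = HF/ADCE/- → run H
t=19: L0/L1/L2 = F/ADCE/- → run F
t=20: L0/L1/L2 = F/ADCE/- → run F
t=21: L0/L1/L2 = -/ADCE/- → run A
t=22: L0/L1/L2 = -/ADCE/- → run A
t=23: L0/L1/L2 = -/ADCE/- → run A
t=24: L0/L1/L2 = -/DCE/- → run D
t=25: L0/L1/L2 = -/CE/- → run C
t=26: L0/L1/L2 = -/CE/- → run C
t=27: L0/L1/L2 = -/CE/- → run C
t=28: L0/L1/L2 = -/E/- → run E
t=29: (idle)
t=30: (idle)
t=31: (idle)
t=32: (idle)

context switches = 12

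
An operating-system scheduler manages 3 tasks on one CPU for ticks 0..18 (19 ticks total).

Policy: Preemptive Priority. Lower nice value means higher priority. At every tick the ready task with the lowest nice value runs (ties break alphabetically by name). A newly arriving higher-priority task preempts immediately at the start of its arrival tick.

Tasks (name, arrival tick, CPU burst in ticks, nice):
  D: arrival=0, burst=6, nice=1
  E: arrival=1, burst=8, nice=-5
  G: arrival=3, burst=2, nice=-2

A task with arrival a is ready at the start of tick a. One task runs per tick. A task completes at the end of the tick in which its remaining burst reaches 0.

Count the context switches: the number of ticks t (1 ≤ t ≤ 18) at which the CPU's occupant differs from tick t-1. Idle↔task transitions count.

context switches = 4

t=0: ready={D} → run D
t=1: ready={D,E} → run E
t=2: ready={D,E} → run E
t=3: ready={D,E,G} → run E
t=4: ready={D,E,G} → run E
t=5: ready={D,E,G} → run E
t=6: ready={D,E,G} → run E
t=7: ready={D,E,G} → run E
t=8: ready={D,E,G} → run E
t=9: ready={D,G} → run G
t=10: ready={D,G} → run G
t=11: ready={D} → run D
t=12: ready={D} → run D
t=13: ready={D} → run D
t=14: ready={D} → run D
t=15: ready={D} → run D
t=16: (idle)
t=17: (idle)
t=18: (idle)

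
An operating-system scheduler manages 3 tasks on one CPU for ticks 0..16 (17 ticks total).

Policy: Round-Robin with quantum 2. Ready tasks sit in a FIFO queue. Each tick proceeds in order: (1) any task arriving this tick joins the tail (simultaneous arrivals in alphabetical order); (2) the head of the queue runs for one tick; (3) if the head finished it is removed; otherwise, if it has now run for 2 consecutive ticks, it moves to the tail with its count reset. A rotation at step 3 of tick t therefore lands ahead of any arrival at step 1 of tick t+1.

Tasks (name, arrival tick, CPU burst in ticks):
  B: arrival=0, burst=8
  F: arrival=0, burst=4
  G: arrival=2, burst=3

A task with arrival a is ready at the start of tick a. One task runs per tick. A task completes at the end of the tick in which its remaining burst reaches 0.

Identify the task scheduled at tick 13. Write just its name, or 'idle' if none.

running at tick 13 = B

t=0: queue=[B,F] q_used=0 → run B
t=1: queue=[B,F] q_used=1 → run B
t=2: queue=[F,B,G] q_used=0 → run F
t=3: queue=[F,B,G] q_used=1 → run F
t=4: queue=[B,G,F] q_used=0 → run B
t=5: queue=[B,G,F] q_used=1 → run B
t=6: queue=[G,F,B] q_used=0 → run G
t=7: queue=[G,F,B] q_used=1 → run G
t=8: queue=[F,B,G] q_used=0 → run F
t=9: queue=[F,B,G] q_used=1 → run F
t=10: queue=[B,G] q_used=0 → run B
t=11: queue=[B,G] q_used=1 → run B
t=12: queue=[G,B] q_used=0 → run G
t=13: queue=[B] q_used=0 → run B
t=14: queue=[B] q_used=1 → run B
t=15: (idle)
t=16: (idle)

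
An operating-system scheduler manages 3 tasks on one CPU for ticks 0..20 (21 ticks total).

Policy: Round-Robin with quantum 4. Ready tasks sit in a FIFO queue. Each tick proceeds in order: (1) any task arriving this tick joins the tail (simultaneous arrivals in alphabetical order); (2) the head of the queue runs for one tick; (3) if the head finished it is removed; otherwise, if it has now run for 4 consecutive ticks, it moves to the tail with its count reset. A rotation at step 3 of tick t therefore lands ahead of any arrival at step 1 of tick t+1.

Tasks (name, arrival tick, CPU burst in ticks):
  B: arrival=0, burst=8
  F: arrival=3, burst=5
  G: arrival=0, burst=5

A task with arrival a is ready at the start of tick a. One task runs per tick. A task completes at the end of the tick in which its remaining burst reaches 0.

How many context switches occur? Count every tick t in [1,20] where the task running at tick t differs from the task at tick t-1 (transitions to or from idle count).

t=0: queue=[B,G] q_used=0 → run B
t=1: queue=[B,G] q_used=1 → run B
t=2: queue=[B,G] q_used=2 → run B
t=3: queue=[B,G,F] q_used=3 → run B
t=4: queue=[G,F,B] q_used=0 → run G
t=5: queue=[G,F,B] q_used=1 → run G
t=6: queue=[G,F,B] q_used=2 → run G
t=7: queue=[G,F,B] q_used=3 → run G
t=8: queue=[F,B,G] q_used=0 → run F
t=9: queue=[F,B,G] q_used=1 → run F
t=10: queue=[F,B,G] q_used=2 → run F
t=11: queue=[F,B,G] q_used=3 → run F
t=12: queue=[B,G,F] q_used=0 → run B
t=13: queue=[B,G,F] q_used=1 → run B
t=14: queue=[B,G,F] q_used=2 → run B
t=15: queue=[B,G,F] q_used=3 → run B
t=16: queue=[G,F] q_used=0 → run G
t=17: queue=[F] q_used=0 → run F
t=18: (idle)
t=19: (idle)
t=20: (idle)

context switches = 6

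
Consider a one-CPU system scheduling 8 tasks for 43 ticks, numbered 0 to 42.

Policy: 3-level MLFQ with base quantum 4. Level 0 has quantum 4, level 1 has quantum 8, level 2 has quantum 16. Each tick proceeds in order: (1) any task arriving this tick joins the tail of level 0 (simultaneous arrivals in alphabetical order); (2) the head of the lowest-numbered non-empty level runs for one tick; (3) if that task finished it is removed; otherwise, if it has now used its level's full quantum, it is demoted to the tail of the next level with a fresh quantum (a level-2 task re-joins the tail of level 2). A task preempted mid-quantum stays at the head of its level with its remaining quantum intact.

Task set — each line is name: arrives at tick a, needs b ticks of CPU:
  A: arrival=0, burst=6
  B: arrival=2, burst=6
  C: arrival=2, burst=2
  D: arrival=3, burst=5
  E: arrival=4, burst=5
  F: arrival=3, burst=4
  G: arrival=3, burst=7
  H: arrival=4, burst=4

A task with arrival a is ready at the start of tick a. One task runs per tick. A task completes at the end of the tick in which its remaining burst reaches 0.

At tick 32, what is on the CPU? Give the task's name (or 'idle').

running at tick 32 = B

t=0: L0/L1/L2 = A/-/- → run A
t=1: L0/L1/L2 = A/-/- → run A
t=2: L0/L1/L2 = ABC/-/- → run A
t=3: L0/L1/L2 = ABCDFG/-/- → run A
t=4: L0/L1/L2 = BCDFGEH/A/- → run B
t=5: L0/L1/L2 = BCDFGEH/A/- → run B
t=6: L0/L1/L2 = BCDFGEH/A/- → run B
t=7: L0/L1/L2 = BCDFGEH/A/- → run B
t=8: L0/L1/L2 = CDFGEH/AB/- → run C
t=9: L0/L1/L2 = CDFGEH/AB/- → run C
t=10: L0/L1/L2 = DFGEH/AB/- → run D
t=11: L0/L1/L2 = DFGEH/AB/- → run D
t=12: L0/L1/L2 = DFGEH/AB/- → run D
t=13: L0/L1/L2 = DFGEH/AB/- → run D
t=14: L0/L1/L2 = FGEH/ABD/- → run F
t=15: L0/L1/L2 = FGEH/ABD/- → run F
t=16: L0/L1/L2 = FGEH/ABD/- → run F
t=17: L0/L1/L2 = FGEH/ABD/- → run F
t=18: L0/L1/L2 = GEH/ABD/- → run G
t=19: L0/L1/L2 = GEH/ABD/- → run G
t=20: L0/L1/L2 = GEH/ABD/- → run G
t=21: L0/L1/L2 = GEH/ABD/- → run G
t=22: L0/L1/L2 = EH/ABDG/- → run E
t=23: L0/L1/L2 = EH/ABDG/- → run E
t=24: L0/L1/L2 = EH/ABDG/- → run E
t=25: L0/L1/L2 = EH/ABDG/- → run E
t=26: L0/L1/L2 = H/ABDGE/- → run H
t=27: L0/L1/L2 = H/ABDGE/- → run H
t=28: L0/L1/L2 = H/ABDGE/- → run H
t=29: L0/L1/L2 = H/ABDGE/- → run H
t=30: L0/L1/L2 = -/ABDGE/- → run A
t=31: L0/L1/L2 = -/ABDGE/- → run A
t=32: L0/L1/L2 = -/BDGE/- → run B
t=33: L0/L1/L2 = -/BDGE/- → run B
t=34: L0/L1/L2 = -/DGE/- → run D
t=35: L0/L1/L2 = -/GE/- → run G
t=36: L0/L1/L2 = -/GE/- → run G
t=37: L0/L1/L2 = -/GE/- → run G
t=38: L0/L1/L2 = -/E/- → run E
t=39: (idle)
t=40: (idle)
t=41: (idle)
t=42: (idle)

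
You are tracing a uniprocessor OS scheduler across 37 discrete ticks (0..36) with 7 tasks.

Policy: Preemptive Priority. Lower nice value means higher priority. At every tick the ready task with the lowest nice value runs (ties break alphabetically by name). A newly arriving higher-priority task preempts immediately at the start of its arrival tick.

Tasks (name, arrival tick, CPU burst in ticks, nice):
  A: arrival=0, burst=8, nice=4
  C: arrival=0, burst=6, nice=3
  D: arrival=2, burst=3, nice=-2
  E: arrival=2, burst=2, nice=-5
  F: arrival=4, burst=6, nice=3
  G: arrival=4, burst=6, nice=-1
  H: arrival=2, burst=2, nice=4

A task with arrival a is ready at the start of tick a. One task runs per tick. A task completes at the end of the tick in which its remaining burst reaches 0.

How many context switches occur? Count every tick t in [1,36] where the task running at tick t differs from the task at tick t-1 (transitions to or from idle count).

t=0: ready={A,C} → run C
t=1: ready={A,C} → run C
t=2: ready={A,C,D,E,H} → run E
t=3: ready={A,C,D,E,H} → run E
t=4: ready={A,C,D,F,G,H} → run D
t=5: ready={A,C,D,F,G,H} → run D
t=6: ready={A,C,D,F,G,H} → run D
t=7: ready={A,C,F,G,H} → run G
t=8: ready={A,C,F,G,H} → run G
t=9: ready={A,C,F,G,H} → run G
t=10: ready={A,C,F,G,H} → run G
t=11: ready={A,C,F,G,H} → run G
t=12: ready={A,C,F,G,H} → run G
t=13: ready={A,C,F,H} → run C
t=14: ready={A,C,F,H} → run C
t=15: ready={A,C,F,H} → run C
t=16: ready={A,C,F,H} → run C
t=17: ready={A,F,H} → run F
t=18: ready={A,F,H} → run F
t=19: ready={A,F,H} → run F
t=20: ready={A,F,H} → run F
t=21: ready={A,F,H} → run F
t=22: ready={A,F,H} → run F
t=23: ready={A,H} → run A
t=24: ready={A,H} → run A
t=25: ready={A,H} → run A
t=26: ready={A,H} → run A
t=27: ready={A,H} → run A
t=28: ready={A,H} → run A
t=29: ready={A,H} → run A
t=30: ready={A,H} → run A
t=31: ready={H} → run H
t=32: ready={H} → run H
t=33: (idle)
t=34: (idle)
t=35: (idle)
t=36: (idle)

context switches = 8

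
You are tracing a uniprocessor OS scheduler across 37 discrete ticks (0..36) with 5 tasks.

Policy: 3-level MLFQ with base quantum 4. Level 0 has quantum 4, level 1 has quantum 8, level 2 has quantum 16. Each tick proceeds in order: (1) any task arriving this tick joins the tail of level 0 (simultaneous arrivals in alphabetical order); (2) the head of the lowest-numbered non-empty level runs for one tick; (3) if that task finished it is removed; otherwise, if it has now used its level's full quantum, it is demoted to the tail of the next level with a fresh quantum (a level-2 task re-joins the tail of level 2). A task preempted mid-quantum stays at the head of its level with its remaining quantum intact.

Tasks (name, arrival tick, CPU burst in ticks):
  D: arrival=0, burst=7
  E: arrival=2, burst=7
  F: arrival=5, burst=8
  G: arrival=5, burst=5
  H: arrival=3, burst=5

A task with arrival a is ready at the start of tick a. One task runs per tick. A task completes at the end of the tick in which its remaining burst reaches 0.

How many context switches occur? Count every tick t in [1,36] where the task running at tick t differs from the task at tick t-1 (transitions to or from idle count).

context switches = 10

t=0: L0/L1/L2 = D/-/- → run D
t=1: L0/L1/L2 = D/-/- → run D
t=2: L0/L1/L2 = DE/-/- → run D
t=3: L0/L1/L2 = DEH/-/- → run D
t=4: L0/L1/L2 = EH/D/- → run E
t=5: L0/L1/L2 = EHFG/D/- → run E
t=6: L0/L1/L2 = EHFG/D/- → run E
t=7: L0/L1/L2 = EHFG/D/- → run E
t=8: L0/L1/L2 = HFG/DE/- → run H
t=9: L0/L1/L2 = HFG/DE/- → run H
t=10: L0/L1/L2 = HFG/DE/- → run H
t=11: L0/L1/L2 = HFG/DE/- → run H
t=12: L0/L1/L2 = FG/DEH/- → run F
t=13: L0/L1/L2 = FG/DEH/- → run F
t=14: L0/L1/L2 = FG/DEH/- → run F
t=15: L0/L1/L2 = FG/DEH/- → run F
t=16: L0/L1/L2 = G/DEHF/- → run G
t=17: L0/L1/L2 = G/DEHF/- → run G
t=18: L0/L1/L2 = G/DEHF/- → run G
t=19: L0/L1/L2 = G/DEHF/- → run G
t=20: L0/L1/L2 = -/DEHFG/- → run D
t=21: L0/L1/L2 = -/DEHFG/- → run D
t=22: L0/L1/L2 = -/DEHFG/- → run D
t=23: L0/L1/L2 = -/EHFG/- → run E
t=24: L0/L1/L2 = -/EHFG/- → run E
t=25: L0/L1/L2 = -/EHFG/- → run E
t=26: L0/L1/L2 = -/HFG/- → run H
t=27: L0/L1/L2 = -/FG/- → run F
t=28: L0/L1/L2 = -/FG/- → run F
t=29: L0/L1/L2 = -/FG/- → run F
t=30: L0/L1/L2 = -/FG/- → run F
t=31: L0/L1/L2 = -/G/- → run G
t=32: (idle)
t=33: (idle)
t=34: (idle)
t=35: (idle)
t=36: (idle)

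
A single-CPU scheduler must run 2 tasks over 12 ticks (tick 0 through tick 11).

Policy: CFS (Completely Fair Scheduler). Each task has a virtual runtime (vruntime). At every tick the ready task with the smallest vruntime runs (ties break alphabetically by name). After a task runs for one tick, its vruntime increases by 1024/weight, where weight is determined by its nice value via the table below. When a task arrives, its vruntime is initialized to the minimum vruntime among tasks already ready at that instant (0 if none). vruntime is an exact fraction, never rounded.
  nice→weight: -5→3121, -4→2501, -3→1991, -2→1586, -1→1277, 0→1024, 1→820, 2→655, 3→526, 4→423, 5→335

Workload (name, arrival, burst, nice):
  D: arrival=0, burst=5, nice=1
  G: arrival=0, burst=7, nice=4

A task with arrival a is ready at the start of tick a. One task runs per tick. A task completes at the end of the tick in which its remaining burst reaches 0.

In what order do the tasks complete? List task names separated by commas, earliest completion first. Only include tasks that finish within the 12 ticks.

completion order = D, G

t=0: vr[D=0 G=0] → run D
t=1: vr[D=256/205 G=0] → run G
t=2: vr[D=256/205 G=1024/423] → run D
t=3: vr[D=512/205 G=1024/423] → run G
t=4: vr[D=512/205 G=2048/423] → run D
t=5: vr[D=768/205 G=2048/423] → run D
t=6: vr[D=1024/205 G=2048/423] → run G
t=7: vr[D=1024/205 G=1024/141] → run D
t=8: vr[G=1024/141] → run G
t=9: vr[G=4096/423] → run G
t=10: vr[G=5120/423] → run G
t=11: vr[G=2048/141] → run G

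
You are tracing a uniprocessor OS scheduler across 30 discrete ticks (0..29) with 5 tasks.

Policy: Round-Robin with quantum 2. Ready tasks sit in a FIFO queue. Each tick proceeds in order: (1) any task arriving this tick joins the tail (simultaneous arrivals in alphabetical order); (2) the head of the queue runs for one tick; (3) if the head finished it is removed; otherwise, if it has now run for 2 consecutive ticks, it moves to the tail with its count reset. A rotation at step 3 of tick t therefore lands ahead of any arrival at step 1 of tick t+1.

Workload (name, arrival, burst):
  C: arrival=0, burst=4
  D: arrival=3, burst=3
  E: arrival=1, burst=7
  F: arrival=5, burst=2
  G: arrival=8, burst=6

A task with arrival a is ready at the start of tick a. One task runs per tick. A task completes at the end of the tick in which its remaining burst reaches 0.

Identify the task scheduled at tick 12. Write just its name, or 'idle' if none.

running at tick 12 = D

t=0: queue=[C] q_used=0 → run C
t=1: queue=[C,E] q_used=1 → run C
t=2: queue=[E,C] q_used=0 → run E
t=3: queue=[E,C,D] q_used=1 → run E
t=4: queue=[C,D,E] q_used=0 → run C
t=5: queue=[C,D,E,F] q_used=1 → run C
t=6: queue=[D,E,F] q_used=0 → run D
t=7: queue=[D,E,F] q_used=1 → run D
t=8: queue=[E,F,D,G] q_used=0 → run E
t=9: queue=[E,F,D,G] q_used=1 → run E
t=10: queue=[F,D,G,E] q_used=0 → run F
t=11: queue=[F,D,G,E] q_used=1 → run F
t=12: queue=[D,G,E] q_used=0 → run D
t=13: queue=[G,E] q_used=0 → run G
t=14: queue=[G,E] q_used=1 → run G
t=15: queue=[E,G] q_used=0 → run E
t=16: queue=[E,G] q_used=1 → run E
t=17: queue=[G,E] q_used=0 → run G
t=18: queue=[G,E] q_used=1 → run G
t=19: queue=[E,G] q_used=0 → run E
t=20: queue=[G] q_used=0 → run G
t=21: queue=[G] q_used=1 → run G
t=22: (idle)
t=23: (idle)
t=24: (idle)
t=25: (idle)
t=26: (idle)
t=27: (idle)
t=28: (idle)
t=29: (idle)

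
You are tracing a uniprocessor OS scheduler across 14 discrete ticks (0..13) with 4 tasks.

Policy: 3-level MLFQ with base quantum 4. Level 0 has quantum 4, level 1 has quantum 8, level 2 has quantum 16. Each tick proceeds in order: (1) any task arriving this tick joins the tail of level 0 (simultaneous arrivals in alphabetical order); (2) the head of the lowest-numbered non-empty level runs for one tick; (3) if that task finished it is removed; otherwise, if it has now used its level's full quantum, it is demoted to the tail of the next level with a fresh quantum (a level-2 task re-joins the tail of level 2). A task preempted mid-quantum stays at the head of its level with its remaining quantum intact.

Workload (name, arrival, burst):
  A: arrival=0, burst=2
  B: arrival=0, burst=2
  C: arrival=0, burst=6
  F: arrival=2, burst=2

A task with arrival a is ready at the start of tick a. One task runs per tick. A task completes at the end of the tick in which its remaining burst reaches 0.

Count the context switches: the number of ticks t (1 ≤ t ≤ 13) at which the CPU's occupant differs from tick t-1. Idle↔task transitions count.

context switches = 5

t=0: L0/L1/L2 = ABC/-/- → run A
t=1: L0/L1/L2 = ABC/-/- → run A
t=2: L0/L1/L2 = BCF/-/- → run B
t=3: L0/L1/L2 = BCF/-/- → run B
t=4: L0/L1/L2 = CF/-/- → run C
t=5: L0/L1/L2 = CF/-/- → run C
t=6: L0/L1/L2 = CF/-/- → run C
t=7: L0/L1/L2 = CF/-/- → run C
t=8: L0/L1/L2 = F/C/- → run F
t=9: L0/L1/L2 = F/C/- → run F
t=10: L0/L1/L2 = -/C/- → run C
t=11: L0/L1/L2 = -/C/- → run C
t=12: (idle)
t=13: (idle)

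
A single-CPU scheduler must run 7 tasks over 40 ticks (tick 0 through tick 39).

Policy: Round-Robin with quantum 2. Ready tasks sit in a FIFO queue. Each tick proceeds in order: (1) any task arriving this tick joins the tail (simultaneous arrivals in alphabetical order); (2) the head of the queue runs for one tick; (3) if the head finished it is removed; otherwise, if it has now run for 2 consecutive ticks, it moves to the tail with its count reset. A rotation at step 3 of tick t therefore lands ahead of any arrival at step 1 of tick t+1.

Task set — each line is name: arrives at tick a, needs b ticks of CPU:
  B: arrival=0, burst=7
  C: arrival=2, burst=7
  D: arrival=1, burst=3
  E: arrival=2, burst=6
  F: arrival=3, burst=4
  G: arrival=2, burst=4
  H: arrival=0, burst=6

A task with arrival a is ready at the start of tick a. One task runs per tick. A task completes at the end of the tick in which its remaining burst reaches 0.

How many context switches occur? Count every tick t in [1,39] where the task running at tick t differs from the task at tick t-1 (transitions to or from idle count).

context switches = 20

t=0: queue=[B,H] q_used=0 → run B
t=1: queue=[B,H,D] q_used=1 → run B
t=2: queue=[H,D,B,C,E,G] q_used=0 → run H
t=3: queue=[H,D,B,C,E,G,F] q_used=1 → run H
t=4: queue=[D,B,C,E,G,F,H] q_used=0 → run D
t=5: queue=[D,B,C,E,G,F,H] q_used=1 → run D
t=6: queue=[B,C,E,G,F,H,D] q_used=0 → run B
t=7: queue=[B,C,E,G,F,H,D] q_used=1 → run B
t=8: queue=[C,E,G,F,H,D,B] q_used=0 → run C
t=9: queue=[C,E,G,F,H,D,B] q_used=1 → run C
t=10: queue=[E,G,F,H,D,B,C] q_used=0 → run E
t=11: queue=[E,G,F,H,D,B,C] q_used=1 → run E
t=12: queue=[G,F,H,D,B,C,E] q_used=0 → run G
t=13: queue=[G,F,H,D,B,C,E] q_used=1 → run G
t=14: queue=[F,H,D,B,C,E,G] q_used=0 → run F
t=15: queue=[F,H,D,B,C,E,G] q_used=1 → run F
t=16: queue=[H,D,B,C,E,G,F] q_used=0 → run H
t=17: queue=[H,D,B,C,E,G,F] q_used=1 → run H
t=18: queue=[D,B,C,E,G,F,H] q_used=0 → run D
t=19: queue=[B,C,E,G,F,H] q_used=0 → run B
t=20: queue=[B,C,E,G,F,H] q_used=1 → run B
t=21: queue=[C,E,G,F,H,B] q_used=0 → run C
t=22: queue=[C,E,G,F,H,B] q_used=1 → run C
t=23: queue=[E,G,F,H,B,C] q_used=0 → run E
t=24: queue=[E,G,F,H,B,C] q_used=1 → run E
t=25: queue=[G,F,H,B,C,E] q_used=0 → run G
t=26: queue=[G,F,H,B,C,E] q_used=1 → run G
t=27: queue=[F,H,B,C,E] q_used=0 → run F
t=28: queue=[F,H,B,C,E] q_used=1 → run F
t=29: queue=[H,B,C,E] q_used=0 → run H
t=30: queue=[H,B,C,E] q_used=1 → run H
t=31: queue=[B,C,E] q_used=0 → run B
t=32: queue=[C,E] q_used=0 → run C
t=33: queue=[C,E] q_used=1 → run C
t=34: queue=[E,C] q_used=0 → run E
t=35: queue=[E,C] q_used=1 → run E
t=36: queue=[C] q_used=0 → run C
t=37: (idle)
t=38: (idle)
t=39: (idle)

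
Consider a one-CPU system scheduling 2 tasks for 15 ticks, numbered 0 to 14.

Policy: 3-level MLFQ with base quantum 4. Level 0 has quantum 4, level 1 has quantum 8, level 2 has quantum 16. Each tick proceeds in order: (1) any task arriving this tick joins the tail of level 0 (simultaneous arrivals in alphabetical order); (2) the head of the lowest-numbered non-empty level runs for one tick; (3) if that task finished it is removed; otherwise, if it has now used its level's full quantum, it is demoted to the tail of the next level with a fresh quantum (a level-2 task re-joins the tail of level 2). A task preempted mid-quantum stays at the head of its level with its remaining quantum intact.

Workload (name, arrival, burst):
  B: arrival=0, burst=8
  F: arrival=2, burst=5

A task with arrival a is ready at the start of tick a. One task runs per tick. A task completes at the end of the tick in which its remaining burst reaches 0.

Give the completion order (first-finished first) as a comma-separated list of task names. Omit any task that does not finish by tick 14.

t=0: L0/L1/L2 = B/-/- → run B
t=1: L0/L1/L2 = B/-/- → run B
t=2: L0/L1/L2 = BF/-/- → run B
t=3: L0/L1/L2 = BF/-/- → run B
t=4: L0/L1/L2 = F/B/- → run F
t=5: L0/L1/L2 = F/B/- → run F
t=6: L0/L1/L2 = F/B/- → run F
t=7: L0/L1/L2 = F/B/- → run F
t=8: L0/L1/L2 = -/BF/- → run B
t=9: L0/L1/L2 = -/BF/- → run B
t=10: L0/L1/L2 = -/BF/- → run B
t=11: L0/L1/L2 = -/BF/- → run B
t=12: L0/L1/L2 = -/F/- → run F
t=13: (idle)
t=14: (idle)

completion order = B, F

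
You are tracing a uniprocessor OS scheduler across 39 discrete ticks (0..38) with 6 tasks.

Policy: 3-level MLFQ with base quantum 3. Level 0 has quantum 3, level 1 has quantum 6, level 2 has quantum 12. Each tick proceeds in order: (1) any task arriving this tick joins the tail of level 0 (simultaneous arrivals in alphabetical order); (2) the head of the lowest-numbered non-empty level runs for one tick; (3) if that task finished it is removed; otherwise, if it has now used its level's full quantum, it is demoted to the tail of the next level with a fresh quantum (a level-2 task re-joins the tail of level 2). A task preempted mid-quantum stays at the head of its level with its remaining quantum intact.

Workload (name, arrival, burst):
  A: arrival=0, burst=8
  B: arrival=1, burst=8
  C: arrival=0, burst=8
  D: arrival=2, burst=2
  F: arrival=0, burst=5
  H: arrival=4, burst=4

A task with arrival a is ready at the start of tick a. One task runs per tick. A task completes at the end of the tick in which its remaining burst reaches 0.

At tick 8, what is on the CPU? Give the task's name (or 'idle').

running at tick 8 = F

t=0: L0/L1/L2 = ACF/-/- → run A
t=1: L0/L1/L2 = ACFB/-/- → run A
t=2: L0/L1/L2 = ACFBD/-/- → run A
t=3: L0/L1/L2 = CFBD/A/- → run C
t=4: L0/L1/L2 = CFBDH/A/- → run C
t=5: L0/L1/L2 = CFBDH/A/- → run C
t=6: L0/L1/L2 = FBDH/AC/- → run F
t=7: L0/L1/L2 = FBDH/AC/- → run F
t=8: L0/L1/L2 = FBDH/AC/- → run F
t=9: L0/L1/L2 = BDH/ACF/- → run B
t=10: L0/L1/L2 = BDH/ACF/- → run B
t=11: L0/L1/L2 = BDH/ACF/- → run B
t=12: L0/L1/L2 = DH/ACFB/- → run D
t=13: L0/L1/L2 = DH/ACFB/- → run D
t=14: L0/L1/L2 = H/ACFB/- → run H
t=15: L0/L1/L2 = H/ACFB/- → run H
t=16: L0/L1/L2 = H/ACFB/- → run H
t=17: L0/L1/L2 = -/ACFBH/- → run A
t=18: L0/L1/L2 = -/ACFBH/- → run A
t=19: L0/L1/L2 = -/ACFBH/- → run A
t=20: L0/L1/L2 = -/ACFBH/- → run A
t=21: L0/L1/L2 = -/ACFBH/- → run A
t=22: L0/L1/L2 = -/CFBH/- → run C
t=23: L0/L1/L2 = -/CFBH/- → run C
t=24: L0/L1/L2 = -/CFBH/- → run C
t=25: L0/L1/L2 = -/CFBH/- → run C
t=26: L0/L1/L2 = -/CFBH/- → run C
t=27: L0/L1/L2 = -/FBH/- → run F
t=28: L0/L1/L2 = -/FBH/- → run F
t=29: L0/L1/L2 = -/BH/- → run B
t=30: L0/L1/L2 = -/BH/- → run B
t=31: L0/L1/L2 = -/BH/- → run B
t=32: L0/L1/L2 = -/BH/- → run B
t=33: L0/L1/L2 = -/BH/- → run B
t=34: L0/L1/L2 = -/H/- → run H
t=35: (idle)
t=36: (idle)
t=37: (idle)
t=38: (idle)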